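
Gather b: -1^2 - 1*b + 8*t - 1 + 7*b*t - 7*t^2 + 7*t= b*(7*t - 1) - 7*t^2 + 15*t - 2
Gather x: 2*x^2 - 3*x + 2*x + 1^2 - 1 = 2*x^2 - x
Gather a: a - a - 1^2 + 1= 0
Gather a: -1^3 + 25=24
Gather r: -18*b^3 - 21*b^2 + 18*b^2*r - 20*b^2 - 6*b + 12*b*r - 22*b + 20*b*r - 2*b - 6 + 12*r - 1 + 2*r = -18*b^3 - 41*b^2 - 30*b + r*(18*b^2 + 32*b + 14) - 7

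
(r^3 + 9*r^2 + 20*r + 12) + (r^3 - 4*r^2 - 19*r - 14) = 2*r^3 + 5*r^2 + r - 2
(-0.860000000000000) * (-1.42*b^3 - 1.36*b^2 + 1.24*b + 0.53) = 1.2212*b^3 + 1.1696*b^2 - 1.0664*b - 0.4558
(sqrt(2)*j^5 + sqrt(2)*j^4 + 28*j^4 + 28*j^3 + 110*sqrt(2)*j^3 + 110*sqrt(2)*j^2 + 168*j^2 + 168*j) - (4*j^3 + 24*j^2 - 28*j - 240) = sqrt(2)*j^5 + sqrt(2)*j^4 + 28*j^4 + 24*j^3 + 110*sqrt(2)*j^3 + 144*j^2 + 110*sqrt(2)*j^2 + 196*j + 240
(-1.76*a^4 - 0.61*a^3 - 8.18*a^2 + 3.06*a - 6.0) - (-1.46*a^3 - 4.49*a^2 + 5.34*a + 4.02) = -1.76*a^4 + 0.85*a^3 - 3.69*a^2 - 2.28*a - 10.02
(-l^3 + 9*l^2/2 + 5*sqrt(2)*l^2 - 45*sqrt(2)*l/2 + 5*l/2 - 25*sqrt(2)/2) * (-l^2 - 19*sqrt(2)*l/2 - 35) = l^5 - 9*l^4/2 + 9*sqrt(2)*l^4/2 - 125*l^3/2 - 81*sqrt(2)*l^3/4 - 745*sqrt(2)*l^2/4 + 270*l^2 + 150*l + 1575*sqrt(2)*l/2 + 875*sqrt(2)/2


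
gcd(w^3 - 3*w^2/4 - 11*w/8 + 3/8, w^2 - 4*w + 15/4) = w - 3/2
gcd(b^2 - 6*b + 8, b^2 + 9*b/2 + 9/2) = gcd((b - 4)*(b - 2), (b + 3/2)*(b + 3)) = 1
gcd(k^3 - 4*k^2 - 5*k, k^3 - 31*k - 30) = k + 1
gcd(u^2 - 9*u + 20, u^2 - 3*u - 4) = u - 4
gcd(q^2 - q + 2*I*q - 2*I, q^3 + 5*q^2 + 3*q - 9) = q - 1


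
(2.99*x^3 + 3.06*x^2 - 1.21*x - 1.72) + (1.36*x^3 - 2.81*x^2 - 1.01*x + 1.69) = 4.35*x^3 + 0.25*x^2 - 2.22*x - 0.03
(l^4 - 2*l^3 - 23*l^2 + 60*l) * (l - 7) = l^5 - 9*l^4 - 9*l^3 + 221*l^2 - 420*l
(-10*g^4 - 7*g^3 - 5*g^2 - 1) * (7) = -70*g^4 - 49*g^3 - 35*g^2 - 7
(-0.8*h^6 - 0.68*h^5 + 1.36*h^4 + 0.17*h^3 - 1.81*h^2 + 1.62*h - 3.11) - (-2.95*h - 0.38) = -0.8*h^6 - 0.68*h^5 + 1.36*h^4 + 0.17*h^3 - 1.81*h^2 + 4.57*h - 2.73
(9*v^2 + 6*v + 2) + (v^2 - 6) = 10*v^2 + 6*v - 4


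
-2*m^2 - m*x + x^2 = (-2*m + x)*(m + x)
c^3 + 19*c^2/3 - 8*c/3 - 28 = (c - 2)*(c + 7/3)*(c + 6)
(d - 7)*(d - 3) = d^2 - 10*d + 21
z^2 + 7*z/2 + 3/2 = (z + 1/2)*(z + 3)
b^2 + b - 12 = (b - 3)*(b + 4)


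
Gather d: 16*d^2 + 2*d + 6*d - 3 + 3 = 16*d^2 + 8*d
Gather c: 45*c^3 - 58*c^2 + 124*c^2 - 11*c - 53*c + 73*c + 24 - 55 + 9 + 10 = 45*c^3 + 66*c^2 + 9*c - 12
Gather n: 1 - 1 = 0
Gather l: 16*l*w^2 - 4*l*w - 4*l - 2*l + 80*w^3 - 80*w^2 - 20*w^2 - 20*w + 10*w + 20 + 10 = l*(16*w^2 - 4*w - 6) + 80*w^3 - 100*w^2 - 10*w + 30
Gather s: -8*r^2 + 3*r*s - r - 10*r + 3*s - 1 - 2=-8*r^2 - 11*r + s*(3*r + 3) - 3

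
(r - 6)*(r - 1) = r^2 - 7*r + 6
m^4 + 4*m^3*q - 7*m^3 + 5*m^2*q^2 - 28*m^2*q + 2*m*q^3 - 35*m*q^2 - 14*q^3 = (m - 7)*(m + q)^2*(m + 2*q)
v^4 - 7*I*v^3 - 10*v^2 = v^2*(v - 5*I)*(v - 2*I)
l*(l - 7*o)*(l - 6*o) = l^3 - 13*l^2*o + 42*l*o^2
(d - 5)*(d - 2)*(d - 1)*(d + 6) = d^4 - 2*d^3 - 31*d^2 + 92*d - 60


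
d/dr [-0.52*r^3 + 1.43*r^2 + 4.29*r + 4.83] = -1.56*r^2 + 2.86*r + 4.29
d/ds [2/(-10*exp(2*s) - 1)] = 40*exp(2*s)/(10*exp(2*s) + 1)^2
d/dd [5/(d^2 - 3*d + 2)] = 5*(3 - 2*d)/(d^2 - 3*d + 2)^2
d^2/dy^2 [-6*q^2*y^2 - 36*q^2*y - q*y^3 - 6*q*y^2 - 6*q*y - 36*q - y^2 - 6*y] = -12*q^2 - 6*q*y - 12*q - 2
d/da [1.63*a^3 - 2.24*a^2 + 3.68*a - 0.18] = 4.89*a^2 - 4.48*a + 3.68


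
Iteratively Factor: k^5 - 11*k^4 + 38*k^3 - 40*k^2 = (k)*(k^4 - 11*k^3 + 38*k^2 - 40*k) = k*(k - 2)*(k^3 - 9*k^2 + 20*k) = k*(k - 5)*(k - 2)*(k^2 - 4*k) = k^2*(k - 5)*(k - 2)*(k - 4)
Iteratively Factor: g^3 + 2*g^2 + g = (g)*(g^2 + 2*g + 1) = g*(g + 1)*(g + 1)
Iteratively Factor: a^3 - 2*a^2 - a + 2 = (a + 1)*(a^2 - 3*a + 2) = (a - 2)*(a + 1)*(a - 1)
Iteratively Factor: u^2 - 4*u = (u)*(u - 4)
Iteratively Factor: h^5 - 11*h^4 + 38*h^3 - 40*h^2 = (h)*(h^4 - 11*h^3 + 38*h^2 - 40*h) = h*(h - 4)*(h^3 - 7*h^2 + 10*h) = h*(h - 5)*(h - 4)*(h^2 - 2*h) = h^2*(h - 5)*(h - 4)*(h - 2)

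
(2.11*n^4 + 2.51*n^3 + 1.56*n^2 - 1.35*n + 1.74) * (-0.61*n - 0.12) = -1.2871*n^5 - 1.7843*n^4 - 1.2528*n^3 + 0.6363*n^2 - 0.8994*n - 0.2088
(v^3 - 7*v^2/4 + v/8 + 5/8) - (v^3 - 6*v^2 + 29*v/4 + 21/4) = 17*v^2/4 - 57*v/8 - 37/8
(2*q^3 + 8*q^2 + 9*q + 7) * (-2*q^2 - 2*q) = -4*q^5 - 20*q^4 - 34*q^3 - 32*q^2 - 14*q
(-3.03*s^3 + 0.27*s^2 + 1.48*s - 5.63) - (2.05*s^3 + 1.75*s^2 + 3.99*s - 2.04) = -5.08*s^3 - 1.48*s^2 - 2.51*s - 3.59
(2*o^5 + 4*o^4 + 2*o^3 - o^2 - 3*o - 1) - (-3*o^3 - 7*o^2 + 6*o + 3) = 2*o^5 + 4*o^4 + 5*o^3 + 6*o^2 - 9*o - 4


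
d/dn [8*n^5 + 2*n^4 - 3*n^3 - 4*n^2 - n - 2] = 40*n^4 + 8*n^3 - 9*n^2 - 8*n - 1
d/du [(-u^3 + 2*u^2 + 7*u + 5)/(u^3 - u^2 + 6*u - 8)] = (-u^4 - 26*u^3 + 28*u^2 - 22*u - 86)/(u^6 - 2*u^5 + 13*u^4 - 28*u^3 + 52*u^2 - 96*u + 64)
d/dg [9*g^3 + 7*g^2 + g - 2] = 27*g^2 + 14*g + 1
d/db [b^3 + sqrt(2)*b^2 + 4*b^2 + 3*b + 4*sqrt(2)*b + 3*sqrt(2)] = 3*b^2 + 2*sqrt(2)*b + 8*b + 3 + 4*sqrt(2)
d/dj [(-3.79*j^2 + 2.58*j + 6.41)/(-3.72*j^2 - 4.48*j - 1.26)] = (26.5768*j^2 + 57.2412*j + 25.466)/(13.8384*j^4 + 33.3312*j^3 + 29.4448*j^2 + 11.2896*j + 1.5876)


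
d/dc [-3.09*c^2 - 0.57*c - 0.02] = -6.18*c - 0.57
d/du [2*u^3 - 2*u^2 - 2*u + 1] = 6*u^2 - 4*u - 2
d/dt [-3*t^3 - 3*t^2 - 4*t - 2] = -9*t^2 - 6*t - 4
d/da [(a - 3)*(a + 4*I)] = 2*a - 3 + 4*I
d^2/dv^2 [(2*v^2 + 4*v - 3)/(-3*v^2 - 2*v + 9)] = 6*(-8*v^3 - 27*v^2 - 90*v - 47)/(27*v^6 + 54*v^5 - 207*v^4 - 316*v^3 + 621*v^2 + 486*v - 729)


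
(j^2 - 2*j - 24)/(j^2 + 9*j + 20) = (j - 6)/(j + 5)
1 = 1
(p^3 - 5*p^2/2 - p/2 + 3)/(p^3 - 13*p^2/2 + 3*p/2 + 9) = (p - 2)/(p - 6)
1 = 1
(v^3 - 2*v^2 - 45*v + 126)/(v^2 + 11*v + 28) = (v^2 - 9*v + 18)/(v + 4)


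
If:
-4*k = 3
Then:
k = -3/4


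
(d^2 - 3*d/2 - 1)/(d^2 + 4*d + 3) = (d^2 - 3*d/2 - 1)/(d^2 + 4*d + 3)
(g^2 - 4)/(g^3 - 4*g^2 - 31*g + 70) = (g + 2)/(g^2 - 2*g - 35)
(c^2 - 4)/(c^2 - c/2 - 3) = 2*(c + 2)/(2*c + 3)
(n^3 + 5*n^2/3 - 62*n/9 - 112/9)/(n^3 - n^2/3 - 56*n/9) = (n + 2)/n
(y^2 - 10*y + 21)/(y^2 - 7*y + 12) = (y - 7)/(y - 4)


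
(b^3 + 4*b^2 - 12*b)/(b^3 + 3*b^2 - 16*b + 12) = b/(b - 1)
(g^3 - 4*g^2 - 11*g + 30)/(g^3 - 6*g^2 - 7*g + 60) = (g - 2)/(g - 4)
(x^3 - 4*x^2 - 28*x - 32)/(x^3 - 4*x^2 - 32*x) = (x^2 + 4*x + 4)/(x*(x + 4))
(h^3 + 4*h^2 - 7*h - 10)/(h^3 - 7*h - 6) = (h^2 + 3*h - 10)/(h^2 - h - 6)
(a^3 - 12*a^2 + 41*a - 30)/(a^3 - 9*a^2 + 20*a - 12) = (a - 5)/(a - 2)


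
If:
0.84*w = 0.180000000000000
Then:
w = 0.21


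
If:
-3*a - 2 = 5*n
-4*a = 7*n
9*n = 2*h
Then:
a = -14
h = 36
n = 8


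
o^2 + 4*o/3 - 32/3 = (o - 8/3)*(o + 4)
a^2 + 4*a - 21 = (a - 3)*(a + 7)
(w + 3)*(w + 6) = w^2 + 9*w + 18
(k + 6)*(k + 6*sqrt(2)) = k^2 + 6*k + 6*sqrt(2)*k + 36*sqrt(2)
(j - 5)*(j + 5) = j^2 - 25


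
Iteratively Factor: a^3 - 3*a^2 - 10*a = (a - 5)*(a^2 + 2*a) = (a - 5)*(a + 2)*(a)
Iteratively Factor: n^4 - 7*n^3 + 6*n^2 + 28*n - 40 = (n + 2)*(n^3 - 9*n^2 + 24*n - 20) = (n - 5)*(n + 2)*(n^2 - 4*n + 4) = (n - 5)*(n - 2)*(n + 2)*(n - 2)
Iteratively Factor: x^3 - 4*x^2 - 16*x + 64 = (x + 4)*(x^2 - 8*x + 16) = (x - 4)*(x + 4)*(x - 4)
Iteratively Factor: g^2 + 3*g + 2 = (g + 1)*(g + 2)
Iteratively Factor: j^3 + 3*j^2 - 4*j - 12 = (j - 2)*(j^2 + 5*j + 6) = (j - 2)*(j + 2)*(j + 3)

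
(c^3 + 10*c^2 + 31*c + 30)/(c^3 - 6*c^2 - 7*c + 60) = (c^2 + 7*c + 10)/(c^2 - 9*c + 20)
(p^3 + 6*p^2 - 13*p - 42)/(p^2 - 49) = (p^2 - p - 6)/(p - 7)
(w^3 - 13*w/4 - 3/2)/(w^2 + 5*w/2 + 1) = (w^2 - w/2 - 3)/(w + 2)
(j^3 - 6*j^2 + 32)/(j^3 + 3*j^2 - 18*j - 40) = (j - 4)/(j + 5)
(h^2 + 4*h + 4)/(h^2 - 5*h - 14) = (h + 2)/(h - 7)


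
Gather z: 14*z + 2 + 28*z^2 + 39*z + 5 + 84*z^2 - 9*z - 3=112*z^2 + 44*z + 4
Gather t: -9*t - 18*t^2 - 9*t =-18*t^2 - 18*t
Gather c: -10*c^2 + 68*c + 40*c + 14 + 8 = -10*c^2 + 108*c + 22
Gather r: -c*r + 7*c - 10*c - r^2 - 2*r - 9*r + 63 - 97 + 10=-3*c - r^2 + r*(-c - 11) - 24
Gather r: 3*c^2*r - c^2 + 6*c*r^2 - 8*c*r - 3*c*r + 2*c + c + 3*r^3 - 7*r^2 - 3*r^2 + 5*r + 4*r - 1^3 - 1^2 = -c^2 + 3*c + 3*r^3 + r^2*(6*c - 10) + r*(3*c^2 - 11*c + 9) - 2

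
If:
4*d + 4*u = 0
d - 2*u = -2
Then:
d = -2/3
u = 2/3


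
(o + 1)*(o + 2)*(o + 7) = o^3 + 10*o^2 + 23*o + 14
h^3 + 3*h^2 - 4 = (h - 1)*(h + 2)^2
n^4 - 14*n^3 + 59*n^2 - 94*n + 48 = (n - 8)*(n - 3)*(n - 2)*(n - 1)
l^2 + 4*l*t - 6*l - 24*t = (l - 6)*(l + 4*t)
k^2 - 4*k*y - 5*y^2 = (k - 5*y)*(k + y)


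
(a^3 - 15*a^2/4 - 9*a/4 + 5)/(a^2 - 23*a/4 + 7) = (4*a^2 + a - 5)/(4*a - 7)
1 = 1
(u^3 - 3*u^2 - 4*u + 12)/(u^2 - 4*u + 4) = (u^2 - u - 6)/(u - 2)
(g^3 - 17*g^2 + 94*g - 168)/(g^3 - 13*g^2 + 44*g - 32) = (g^2 - 13*g + 42)/(g^2 - 9*g + 8)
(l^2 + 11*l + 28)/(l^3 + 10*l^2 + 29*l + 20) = (l + 7)/(l^2 + 6*l + 5)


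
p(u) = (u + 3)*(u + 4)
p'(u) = 2*u + 7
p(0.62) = 16.72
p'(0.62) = 8.24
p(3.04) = 42.52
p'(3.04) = 13.08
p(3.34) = 46.54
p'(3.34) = 13.68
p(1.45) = 24.25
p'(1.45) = 9.90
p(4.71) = 67.15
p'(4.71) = 16.42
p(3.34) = 46.54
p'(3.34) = 13.68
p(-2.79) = 0.25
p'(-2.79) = 1.42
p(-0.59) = 8.22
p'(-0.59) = 5.82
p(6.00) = 90.00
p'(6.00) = 19.00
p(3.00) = 42.00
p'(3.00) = 13.00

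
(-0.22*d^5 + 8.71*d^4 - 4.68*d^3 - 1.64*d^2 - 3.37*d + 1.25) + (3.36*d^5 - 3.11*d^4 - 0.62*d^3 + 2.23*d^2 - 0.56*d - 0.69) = 3.14*d^5 + 5.6*d^4 - 5.3*d^3 + 0.59*d^2 - 3.93*d + 0.56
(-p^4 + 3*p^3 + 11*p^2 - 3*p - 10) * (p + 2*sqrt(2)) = -p^5 - 2*sqrt(2)*p^4 + 3*p^4 + 6*sqrt(2)*p^3 + 11*p^3 - 3*p^2 + 22*sqrt(2)*p^2 - 10*p - 6*sqrt(2)*p - 20*sqrt(2)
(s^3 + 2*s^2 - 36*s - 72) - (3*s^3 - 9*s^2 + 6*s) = -2*s^3 + 11*s^2 - 42*s - 72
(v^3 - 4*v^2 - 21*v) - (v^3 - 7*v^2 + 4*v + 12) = 3*v^2 - 25*v - 12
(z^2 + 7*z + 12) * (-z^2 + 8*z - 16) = -z^4 + z^3 + 28*z^2 - 16*z - 192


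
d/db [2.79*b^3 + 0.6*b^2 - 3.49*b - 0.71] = 8.37*b^2 + 1.2*b - 3.49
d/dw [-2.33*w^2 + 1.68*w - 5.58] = 1.68 - 4.66*w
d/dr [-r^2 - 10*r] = -2*r - 10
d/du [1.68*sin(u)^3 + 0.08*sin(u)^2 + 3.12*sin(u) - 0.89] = (5.04*sin(u)^2 + 0.16*sin(u) + 3.12)*cos(u)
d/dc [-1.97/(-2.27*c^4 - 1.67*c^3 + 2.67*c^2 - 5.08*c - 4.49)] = (-17.8876*c^3 - 9.8697*c^2 + 10.5198*c - 10.0076)/(2.27*c^4 + 1.67*c^3 - 2.67*c^2 + 5.08*c + 4.49)^2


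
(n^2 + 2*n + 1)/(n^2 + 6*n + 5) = (n + 1)/(n + 5)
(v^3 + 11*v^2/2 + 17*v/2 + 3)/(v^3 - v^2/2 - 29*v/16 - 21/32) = 16*(v^2 + 5*v + 6)/(16*v^2 - 16*v - 21)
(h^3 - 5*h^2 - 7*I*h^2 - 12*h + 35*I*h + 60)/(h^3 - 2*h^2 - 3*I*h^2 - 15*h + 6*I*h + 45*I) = (h - 4*I)/(h + 3)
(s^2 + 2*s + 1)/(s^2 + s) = (s + 1)/s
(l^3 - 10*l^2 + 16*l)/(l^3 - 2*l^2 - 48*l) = (l - 2)/(l + 6)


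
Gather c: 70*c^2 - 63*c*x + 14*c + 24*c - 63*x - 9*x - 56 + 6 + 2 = 70*c^2 + c*(38 - 63*x) - 72*x - 48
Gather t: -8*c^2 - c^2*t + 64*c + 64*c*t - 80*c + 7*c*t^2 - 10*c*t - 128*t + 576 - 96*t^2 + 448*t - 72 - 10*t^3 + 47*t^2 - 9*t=-8*c^2 - 16*c - 10*t^3 + t^2*(7*c - 49) + t*(-c^2 + 54*c + 311) + 504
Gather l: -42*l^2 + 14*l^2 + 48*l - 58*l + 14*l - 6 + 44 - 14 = -28*l^2 + 4*l + 24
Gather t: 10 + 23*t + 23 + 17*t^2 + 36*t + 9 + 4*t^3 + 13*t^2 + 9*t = 4*t^3 + 30*t^2 + 68*t + 42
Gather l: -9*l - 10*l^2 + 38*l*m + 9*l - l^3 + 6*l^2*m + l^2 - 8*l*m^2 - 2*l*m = -l^3 + l^2*(6*m - 9) + l*(-8*m^2 + 36*m)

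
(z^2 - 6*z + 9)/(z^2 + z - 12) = (z - 3)/(z + 4)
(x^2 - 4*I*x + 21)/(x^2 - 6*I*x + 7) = (x + 3*I)/(x + I)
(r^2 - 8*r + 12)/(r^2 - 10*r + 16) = (r - 6)/(r - 8)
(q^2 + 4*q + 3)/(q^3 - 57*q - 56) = (q + 3)/(q^2 - q - 56)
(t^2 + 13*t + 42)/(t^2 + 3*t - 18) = (t + 7)/(t - 3)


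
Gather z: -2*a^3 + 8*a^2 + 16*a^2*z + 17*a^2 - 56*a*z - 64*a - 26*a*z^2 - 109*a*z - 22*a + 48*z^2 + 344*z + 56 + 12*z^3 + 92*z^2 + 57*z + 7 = -2*a^3 + 25*a^2 - 86*a + 12*z^3 + z^2*(140 - 26*a) + z*(16*a^2 - 165*a + 401) + 63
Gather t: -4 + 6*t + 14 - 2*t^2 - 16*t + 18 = -2*t^2 - 10*t + 28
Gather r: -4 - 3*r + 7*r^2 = 7*r^2 - 3*r - 4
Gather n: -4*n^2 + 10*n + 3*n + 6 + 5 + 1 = -4*n^2 + 13*n + 12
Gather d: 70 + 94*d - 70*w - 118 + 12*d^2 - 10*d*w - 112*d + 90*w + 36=12*d^2 + d*(-10*w - 18) + 20*w - 12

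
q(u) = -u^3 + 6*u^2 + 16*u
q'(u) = -3*u^2 + 12*u + 16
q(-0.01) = -0.16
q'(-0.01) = 15.88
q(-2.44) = 11.21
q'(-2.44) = -31.14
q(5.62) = 101.92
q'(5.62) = -11.31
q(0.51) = 9.59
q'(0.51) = 21.34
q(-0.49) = -6.28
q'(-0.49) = 9.40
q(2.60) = 64.58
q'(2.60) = 26.92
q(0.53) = 10.02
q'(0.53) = 21.52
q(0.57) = 10.88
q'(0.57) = 21.87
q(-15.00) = 4485.00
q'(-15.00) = -839.00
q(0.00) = 0.00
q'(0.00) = 16.00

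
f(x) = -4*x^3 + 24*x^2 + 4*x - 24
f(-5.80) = 1540.61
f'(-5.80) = -678.08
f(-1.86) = 77.33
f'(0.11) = 9.13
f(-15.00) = 18816.00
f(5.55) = 53.64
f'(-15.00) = -3416.00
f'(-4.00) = -380.00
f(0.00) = -24.00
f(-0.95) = -2.71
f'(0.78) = 34.14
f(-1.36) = 25.01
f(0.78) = -8.18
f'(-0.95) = -52.43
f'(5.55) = -99.23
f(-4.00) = 600.00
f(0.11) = -23.27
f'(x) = -12*x^2 + 48*x + 4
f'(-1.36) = -83.48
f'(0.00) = 4.00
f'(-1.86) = -126.80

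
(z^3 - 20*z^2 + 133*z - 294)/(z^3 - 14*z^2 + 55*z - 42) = (z - 7)/(z - 1)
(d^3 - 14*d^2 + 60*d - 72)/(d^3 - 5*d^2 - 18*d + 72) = (d^2 - 8*d + 12)/(d^2 + d - 12)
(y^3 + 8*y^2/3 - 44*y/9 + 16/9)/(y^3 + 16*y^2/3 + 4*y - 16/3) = (y - 2/3)/(y + 2)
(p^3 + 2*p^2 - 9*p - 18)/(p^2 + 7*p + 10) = (p^2 - 9)/(p + 5)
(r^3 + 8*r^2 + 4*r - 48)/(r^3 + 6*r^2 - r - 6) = (r^2 + 2*r - 8)/(r^2 - 1)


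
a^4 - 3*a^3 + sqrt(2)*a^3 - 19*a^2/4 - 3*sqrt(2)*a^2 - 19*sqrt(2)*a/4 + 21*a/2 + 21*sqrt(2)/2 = (a - 7/2)*(a - 3/2)*(a + 2)*(a + sqrt(2))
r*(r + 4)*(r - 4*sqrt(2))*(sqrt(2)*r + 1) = sqrt(2)*r^4 - 7*r^3 + 4*sqrt(2)*r^3 - 28*r^2 - 4*sqrt(2)*r^2 - 16*sqrt(2)*r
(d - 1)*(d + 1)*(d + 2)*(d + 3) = d^4 + 5*d^3 + 5*d^2 - 5*d - 6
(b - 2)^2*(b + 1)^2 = b^4 - 2*b^3 - 3*b^2 + 4*b + 4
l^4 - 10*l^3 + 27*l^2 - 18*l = l*(l - 6)*(l - 3)*(l - 1)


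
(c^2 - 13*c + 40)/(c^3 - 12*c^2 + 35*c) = (c - 8)/(c*(c - 7))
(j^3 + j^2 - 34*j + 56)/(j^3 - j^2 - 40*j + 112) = (j - 2)/(j - 4)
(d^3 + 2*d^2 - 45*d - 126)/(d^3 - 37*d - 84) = (d + 6)/(d + 4)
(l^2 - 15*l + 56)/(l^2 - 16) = (l^2 - 15*l + 56)/(l^2 - 16)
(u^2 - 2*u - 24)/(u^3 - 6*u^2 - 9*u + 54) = (u + 4)/(u^2 - 9)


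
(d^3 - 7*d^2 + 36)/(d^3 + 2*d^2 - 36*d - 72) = (d - 3)/(d + 6)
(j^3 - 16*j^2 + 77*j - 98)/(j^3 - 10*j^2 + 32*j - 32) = (j^2 - 14*j + 49)/(j^2 - 8*j + 16)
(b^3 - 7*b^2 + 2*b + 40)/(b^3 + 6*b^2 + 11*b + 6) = (b^2 - 9*b + 20)/(b^2 + 4*b + 3)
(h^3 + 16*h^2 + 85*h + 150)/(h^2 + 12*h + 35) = (h^2 + 11*h + 30)/(h + 7)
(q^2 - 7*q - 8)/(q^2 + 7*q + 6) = (q - 8)/(q + 6)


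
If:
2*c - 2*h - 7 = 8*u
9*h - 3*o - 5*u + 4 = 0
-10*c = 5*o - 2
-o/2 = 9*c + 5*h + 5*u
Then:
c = 697/770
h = -431/385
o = -543/385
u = -142/385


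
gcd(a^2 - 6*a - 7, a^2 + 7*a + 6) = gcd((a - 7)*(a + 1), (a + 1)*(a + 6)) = a + 1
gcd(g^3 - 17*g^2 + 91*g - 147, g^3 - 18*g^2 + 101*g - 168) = g^2 - 10*g + 21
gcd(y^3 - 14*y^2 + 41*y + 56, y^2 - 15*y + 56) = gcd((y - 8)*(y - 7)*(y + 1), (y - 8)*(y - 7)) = y^2 - 15*y + 56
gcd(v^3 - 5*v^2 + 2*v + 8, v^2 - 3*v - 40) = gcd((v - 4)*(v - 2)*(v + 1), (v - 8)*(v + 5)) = 1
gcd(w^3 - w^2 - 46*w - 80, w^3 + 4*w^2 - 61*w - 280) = w^2 - 3*w - 40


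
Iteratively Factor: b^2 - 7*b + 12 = (b - 4)*(b - 3)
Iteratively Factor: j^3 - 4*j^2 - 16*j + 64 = (j - 4)*(j^2 - 16) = (j - 4)^2*(j + 4)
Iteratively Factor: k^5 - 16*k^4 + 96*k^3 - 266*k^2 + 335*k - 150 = (k - 5)*(k^4 - 11*k^3 + 41*k^2 - 61*k + 30) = (k - 5)*(k - 1)*(k^3 - 10*k^2 + 31*k - 30) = (k - 5)^2*(k - 1)*(k^2 - 5*k + 6) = (k - 5)^2*(k - 3)*(k - 1)*(k - 2)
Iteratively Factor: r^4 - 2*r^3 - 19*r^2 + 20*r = (r - 5)*(r^3 + 3*r^2 - 4*r) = r*(r - 5)*(r^2 + 3*r - 4) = r*(r - 5)*(r - 1)*(r + 4)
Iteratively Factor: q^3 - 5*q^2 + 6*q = (q - 3)*(q^2 - 2*q) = (q - 3)*(q - 2)*(q)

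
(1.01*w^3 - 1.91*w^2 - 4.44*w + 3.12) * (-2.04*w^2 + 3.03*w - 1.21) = -2.0604*w^5 + 6.9567*w^4 + 2.0482*w^3 - 17.5069*w^2 + 14.826*w - 3.7752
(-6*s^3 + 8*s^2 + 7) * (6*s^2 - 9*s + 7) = -36*s^5 + 102*s^4 - 114*s^3 + 98*s^2 - 63*s + 49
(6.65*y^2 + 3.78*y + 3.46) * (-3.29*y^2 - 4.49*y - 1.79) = -21.8785*y^4 - 42.2947*y^3 - 40.2591*y^2 - 22.3016*y - 6.1934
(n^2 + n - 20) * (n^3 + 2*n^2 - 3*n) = n^5 + 3*n^4 - 21*n^3 - 43*n^2 + 60*n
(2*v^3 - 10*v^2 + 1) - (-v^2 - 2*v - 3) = 2*v^3 - 9*v^2 + 2*v + 4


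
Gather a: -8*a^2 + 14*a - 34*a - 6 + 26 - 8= -8*a^2 - 20*a + 12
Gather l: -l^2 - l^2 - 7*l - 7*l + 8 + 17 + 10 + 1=-2*l^2 - 14*l + 36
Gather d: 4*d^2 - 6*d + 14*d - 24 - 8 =4*d^2 + 8*d - 32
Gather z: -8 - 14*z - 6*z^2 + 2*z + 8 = -6*z^2 - 12*z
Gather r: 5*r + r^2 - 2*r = r^2 + 3*r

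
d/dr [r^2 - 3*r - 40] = 2*r - 3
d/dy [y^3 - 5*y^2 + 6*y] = 3*y^2 - 10*y + 6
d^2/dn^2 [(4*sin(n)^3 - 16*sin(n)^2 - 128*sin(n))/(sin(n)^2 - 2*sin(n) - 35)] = 4*(-sin(n)^7 + 6*sin(n)^6 + 94*sin(n)^5 - 130*sin(n)^4 - 3467*sin(n)^3 + 16940*sin(n)^2 + 39830*sin(n) - 5320)/((sin(n) - 7)^3*(sin(n) + 5)^3)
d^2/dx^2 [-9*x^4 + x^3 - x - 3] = 6*x*(1 - 18*x)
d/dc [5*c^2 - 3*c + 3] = 10*c - 3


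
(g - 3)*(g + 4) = g^2 + g - 12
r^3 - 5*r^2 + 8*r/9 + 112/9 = (r - 4)*(r - 7/3)*(r + 4/3)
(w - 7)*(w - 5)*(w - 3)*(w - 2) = w^4 - 17*w^3 + 101*w^2 - 247*w + 210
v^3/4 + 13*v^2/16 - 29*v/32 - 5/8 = (v/4 + 1)*(v - 5/4)*(v + 1/2)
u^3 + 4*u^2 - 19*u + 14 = (u - 2)*(u - 1)*(u + 7)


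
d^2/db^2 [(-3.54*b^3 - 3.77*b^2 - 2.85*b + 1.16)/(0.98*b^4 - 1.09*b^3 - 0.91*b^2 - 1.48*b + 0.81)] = (-6.79963200000002*b^9 - 21.724248*b^8 - 27.624828*b^7 - 9.55041799999995*b^6 - 6.15057000000002*b^5 + 26.962254*b^4 + 4.230188*b^3 - 15.464118*b^2 - 11.021262*b - 4.988354)/(0.941192*b^12 - 3.140508*b^11 + 0.871122*b^10 + 0.273167000000002*b^9 + 11.010489*b^8 - 5.255319*b^7 - 4.568932*b^6 - 13.067682*b^5 + 5.801577*b^4 + 1.158209*b^3 + 3.531519*b^2 - 2.913084*b + 0.531441)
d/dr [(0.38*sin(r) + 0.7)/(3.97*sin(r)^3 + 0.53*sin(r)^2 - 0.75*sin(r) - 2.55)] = (-3.0049*sin(r) + 0.7543*sin(3*r) + 4.2692*cos(2*r) - 4.7132)*cos(r)/(3.97*sin(r)^3 + 0.53*sin(r)^2 - 0.75*sin(r) - 2.55)^2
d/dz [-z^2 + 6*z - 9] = 6 - 2*z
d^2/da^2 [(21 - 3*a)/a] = 42/a^3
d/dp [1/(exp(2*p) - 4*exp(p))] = 2*(2 - exp(p))*exp(-p)/(exp(p) - 4)^2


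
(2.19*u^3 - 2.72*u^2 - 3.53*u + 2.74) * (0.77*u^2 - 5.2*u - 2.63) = 1.6863*u^5 - 13.4824*u^4 + 5.6662*u^3 + 27.6194*u^2 - 4.9641*u - 7.2062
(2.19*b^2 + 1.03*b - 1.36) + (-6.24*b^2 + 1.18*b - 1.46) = -4.05*b^2 + 2.21*b - 2.82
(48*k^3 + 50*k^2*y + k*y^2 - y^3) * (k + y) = 48*k^4 + 98*k^3*y + 51*k^2*y^2 - y^4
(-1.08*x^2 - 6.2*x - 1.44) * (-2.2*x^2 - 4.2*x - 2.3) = 2.376*x^4 + 18.176*x^3 + 31.692*x^2 + 20.308*x + 3.312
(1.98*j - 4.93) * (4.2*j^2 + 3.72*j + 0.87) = 8.316*j^3 - 13.3404*j^2 - 16.617*j - 4.2891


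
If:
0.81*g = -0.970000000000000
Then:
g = -1.20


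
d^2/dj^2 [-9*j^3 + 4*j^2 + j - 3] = 8 - 54*j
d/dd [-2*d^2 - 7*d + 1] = -4*d - 7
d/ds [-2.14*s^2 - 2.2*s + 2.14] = -4.28*s - 2.2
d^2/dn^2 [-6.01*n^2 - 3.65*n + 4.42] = -12.0200000000000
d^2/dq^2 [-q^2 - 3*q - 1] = -2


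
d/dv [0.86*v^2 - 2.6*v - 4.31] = 1.72*v - 2.6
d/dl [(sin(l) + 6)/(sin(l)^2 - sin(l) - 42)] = -cos(l)/(sin(l) - 7)^2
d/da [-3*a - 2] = -3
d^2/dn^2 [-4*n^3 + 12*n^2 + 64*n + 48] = 24 - 24*n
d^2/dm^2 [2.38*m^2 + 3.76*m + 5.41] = 4.76000000000000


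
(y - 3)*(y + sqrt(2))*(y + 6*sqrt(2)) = y^3 - 3*y^2 + 7*sqrt(2)*y^2 - 21*sqrt(2)*y + 12*y - 36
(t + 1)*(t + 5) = t^2 + 6*t + 5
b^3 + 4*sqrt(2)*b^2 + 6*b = b*(b + sqrt(2))*(b + 3*sqrt(2))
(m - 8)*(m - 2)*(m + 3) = m^3 - 7*m^2 - 14*m + 48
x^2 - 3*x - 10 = (x - 5)*(x + 2)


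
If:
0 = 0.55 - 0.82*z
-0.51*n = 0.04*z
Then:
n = -0.05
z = 0.67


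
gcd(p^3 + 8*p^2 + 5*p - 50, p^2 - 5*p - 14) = 1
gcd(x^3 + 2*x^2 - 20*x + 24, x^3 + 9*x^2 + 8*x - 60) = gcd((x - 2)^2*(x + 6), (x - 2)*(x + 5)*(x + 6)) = x^2 + 4*x - 12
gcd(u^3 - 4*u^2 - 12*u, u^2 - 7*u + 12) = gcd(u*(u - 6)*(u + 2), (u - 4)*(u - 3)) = 1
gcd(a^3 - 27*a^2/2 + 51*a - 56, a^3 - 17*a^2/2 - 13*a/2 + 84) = a^2 - 23*a/2 + 28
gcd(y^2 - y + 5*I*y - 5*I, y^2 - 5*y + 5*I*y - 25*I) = y + 5*I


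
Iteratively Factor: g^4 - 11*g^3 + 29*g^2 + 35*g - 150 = (g - 5)*(g^3 - 6*g^2 - g + 30) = (g - 5)*(g - 3)*(g^2 - 3*g - 10) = (g - 5)*(g - 3)*(g + 2)*(g - 5)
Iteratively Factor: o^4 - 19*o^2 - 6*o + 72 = (o - 2)*(o^3 + 2*o^2 - 15*o - 36) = (o - 4)*(o - 2)*(o^2 + 6*o + 9) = (o - 4)*(o - 2)*(o + 3)*(o + 3)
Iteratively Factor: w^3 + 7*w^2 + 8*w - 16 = (w - 1)*(w^2 + 8*w + 16) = (w - 1)*(w + 4)*(w + 4)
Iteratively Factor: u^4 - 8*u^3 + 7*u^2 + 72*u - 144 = (u - 4)*(u^3 - 4*u^2 - 9*u + 36) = (u - 4)*(u - 3)*(u^2 - u - 12) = (u - 4)^2*(u - 3)*(u + 3)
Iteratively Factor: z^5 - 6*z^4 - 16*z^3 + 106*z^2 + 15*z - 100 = (z + 1)*(z^4 - 7*z^3 - 9*z^2 + 115*z - 100) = (z - 1)*(z + 1)*(z^3 - 6*z^2 - 15*z + 100) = (z - 5)*(z - 1)*(z + 1)*(z^2 - z - 20) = (z - 5)*(z - 1)*(z + 1)*(z + 4)*(z - 5)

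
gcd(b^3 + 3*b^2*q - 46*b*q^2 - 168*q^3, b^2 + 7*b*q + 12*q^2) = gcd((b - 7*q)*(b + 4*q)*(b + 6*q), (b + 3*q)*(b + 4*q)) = b + 4*q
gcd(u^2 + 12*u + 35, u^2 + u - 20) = u + 5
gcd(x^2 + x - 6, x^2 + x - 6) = x^2 + x - 6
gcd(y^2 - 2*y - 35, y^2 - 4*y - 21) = y - 7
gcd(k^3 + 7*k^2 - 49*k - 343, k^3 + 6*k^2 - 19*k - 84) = k + 7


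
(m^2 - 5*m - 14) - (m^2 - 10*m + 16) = 5*m - 30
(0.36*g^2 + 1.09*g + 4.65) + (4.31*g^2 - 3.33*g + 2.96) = 4.67*g^2 - 2.24*g + 7.61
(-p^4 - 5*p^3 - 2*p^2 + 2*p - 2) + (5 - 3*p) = -p^4 - 5*p^3 - 2*p^2 - p + 3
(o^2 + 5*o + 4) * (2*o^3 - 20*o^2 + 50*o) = 2*o^5 - 10*o^4 - 42*o^3 + 170*o^2 + 200*o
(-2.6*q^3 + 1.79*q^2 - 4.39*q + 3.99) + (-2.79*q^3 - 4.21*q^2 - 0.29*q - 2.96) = -5.39*q^3 - 2.42*q^2 - 4.68*q + 1.03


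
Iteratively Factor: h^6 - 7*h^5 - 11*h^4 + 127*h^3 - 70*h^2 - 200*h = (h + 4)*(h^5 - 11*h^4 + 33*h^3 - 5*h^2 - 50*h) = (h - 5)*(h + 4)*(h^4 - 6*h^3 + 3*h^2 + 10*h) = (h - 5)^2*(h + 4)*(h^3 - h^2 - 2*h) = h*(h - 5)^2*(h + 4)*(h^2 - h - 2) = h*(h - 5)^2*(h - 2)*(h + 4)*(h + 1)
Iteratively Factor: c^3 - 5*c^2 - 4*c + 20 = (c - 2)*(c^2 - 3*c - 10) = (c - 2)*(c + 2)*(c - 5)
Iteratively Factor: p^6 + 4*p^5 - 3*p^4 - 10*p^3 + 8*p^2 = (p + 4)*(p^5 - 3*p^3 + 2*p^2) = p*(p + 4)*(p^4 - 3*p^2 + 2*p) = p*(p + 2)*(p + 4)*(p^3 - 2*p^2 + p) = p*(p - 1)*(p + 2)*(p + 4)*(p^2 - p) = p^2*(p - 1)*(p + 2)*(p + 4)*(p - 1)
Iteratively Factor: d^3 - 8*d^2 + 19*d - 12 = (d - 3)*(d^2 - 5*d + 4) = (d - 4)*(d - 3)*(d - 1)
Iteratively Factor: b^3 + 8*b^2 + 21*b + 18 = (b + 2)*(b^2 + 6*b + 9) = (b + 2)*(b + 3)*(b + 3)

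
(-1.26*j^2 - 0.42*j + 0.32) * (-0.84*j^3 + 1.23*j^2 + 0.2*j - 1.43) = 1.0584*j^5 - 1.197*j^4 - 1.0374*j^3 + 2.1114*j^2 + 0.6646*j - 0.4576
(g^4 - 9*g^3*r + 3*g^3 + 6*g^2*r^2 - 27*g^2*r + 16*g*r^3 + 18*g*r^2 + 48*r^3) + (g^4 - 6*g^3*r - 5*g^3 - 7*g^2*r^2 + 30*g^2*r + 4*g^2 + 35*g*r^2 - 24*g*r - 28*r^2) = 2*g^4 - 15*g^3*r - 2*g^3 - g^2*r^2 + 3*g^2*r + 4*g^2 + 16*g*r^3 + 53*g*r^2 - 24*g*r + 48*r^3 - 28*r^2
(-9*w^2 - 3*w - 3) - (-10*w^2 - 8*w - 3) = w^2 + 5*w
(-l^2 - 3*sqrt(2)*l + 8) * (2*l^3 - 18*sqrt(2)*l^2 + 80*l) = -2*l^5 + 12*sqrt(2)*l^4 + 44*l^3 - 384*sqrt(2)*l^2 + 640*l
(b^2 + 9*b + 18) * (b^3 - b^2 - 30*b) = b^5 + 8*b^4 - 21*b^3 - 288*b^2 - 540*b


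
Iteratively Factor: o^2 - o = (o)*(o - 1)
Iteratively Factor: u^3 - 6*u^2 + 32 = (u - 4)*(u^2 - 2*u - 8) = (u - 4)*(u + 2)*(u - 4)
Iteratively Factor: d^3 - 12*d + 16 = (d - 2)*(d^2 + 2*d - 8) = (d - 2)*(d + 4)*(d - 2)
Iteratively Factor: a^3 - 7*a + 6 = (a - 2)*(a^2 + 2*a - 3) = (a - 2)*(a + 3)*(a - 1)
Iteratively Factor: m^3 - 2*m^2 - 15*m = (m - 5)*(m^2 + 3*m) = m*(m - 5)*(m + 3)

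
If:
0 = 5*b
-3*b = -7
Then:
No Solution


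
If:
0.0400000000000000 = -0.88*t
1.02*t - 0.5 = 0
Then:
No Solution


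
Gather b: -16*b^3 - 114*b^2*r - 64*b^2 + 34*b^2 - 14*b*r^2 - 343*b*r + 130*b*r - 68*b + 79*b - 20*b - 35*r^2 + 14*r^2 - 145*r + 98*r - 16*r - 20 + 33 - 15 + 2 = -16*b^3 + b^2*(-114*r - 30) + b*(-14*r^2 - 213*r - 9) - 21*r^2 - 63*r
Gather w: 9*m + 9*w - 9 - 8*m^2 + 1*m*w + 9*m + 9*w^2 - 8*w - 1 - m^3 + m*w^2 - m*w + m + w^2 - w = -m^3 - 8*m^2 + 19*m + w^2*(m + 10) - 10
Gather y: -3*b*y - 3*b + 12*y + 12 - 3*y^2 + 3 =-3*b - 3*y^2 + y*(12 - 3*b) + 15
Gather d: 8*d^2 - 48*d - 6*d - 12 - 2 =8*d^2 - 54*d - 14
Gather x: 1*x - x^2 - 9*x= -x^2 - 8*x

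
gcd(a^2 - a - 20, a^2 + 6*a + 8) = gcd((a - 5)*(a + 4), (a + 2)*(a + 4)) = a + 4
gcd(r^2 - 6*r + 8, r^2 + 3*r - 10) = r - 2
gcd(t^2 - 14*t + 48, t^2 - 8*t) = t - 8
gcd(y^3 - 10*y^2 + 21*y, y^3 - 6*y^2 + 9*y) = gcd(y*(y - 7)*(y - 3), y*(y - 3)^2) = y^2 - 3*y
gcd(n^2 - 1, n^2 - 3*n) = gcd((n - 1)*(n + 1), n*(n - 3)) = 1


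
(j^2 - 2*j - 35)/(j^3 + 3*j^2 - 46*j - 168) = (j + 5)/(j^2 + 10*j + 24)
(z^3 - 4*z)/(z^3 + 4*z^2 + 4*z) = (z - 2)/(z + 2)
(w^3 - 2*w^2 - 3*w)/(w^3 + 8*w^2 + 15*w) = (w^2 - 2*w - 3)/(w^2 + 8*w + 15)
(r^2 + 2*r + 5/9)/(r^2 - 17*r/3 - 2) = (r + 5/3)/(r - 6)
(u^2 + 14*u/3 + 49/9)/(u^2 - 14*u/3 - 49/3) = (u + 7/3)/(u - 7)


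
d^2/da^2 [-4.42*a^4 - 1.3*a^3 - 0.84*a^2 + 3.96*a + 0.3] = -53.04*a^2 - 7.8*a - 1.68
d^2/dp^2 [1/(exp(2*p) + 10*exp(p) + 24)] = 2*(4*(exp(p) + 5)^2*exp(p) - (2*exp(p) + 5)*(exp(2*p) + 10*exp(p) + 24))*exp(p)/(exp(2*p) + 10*exp(p) + 24)^3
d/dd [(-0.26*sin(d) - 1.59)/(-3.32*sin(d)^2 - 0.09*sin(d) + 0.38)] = (-10.5576*sin(d) + 0.4316*cos(2*d) - 0.6735)*cos(d)/(3.32*sin(d)^2 + 0.09*sin(d) - 0.38)^2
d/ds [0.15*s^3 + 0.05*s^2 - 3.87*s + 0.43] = 0.45*s^2 + 0.1*s - 3.87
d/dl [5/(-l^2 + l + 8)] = 5*(2*l - 1)/(-l^2 + l + 8)^2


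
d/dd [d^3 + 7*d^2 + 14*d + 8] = 3*d^2 + 14*d + 14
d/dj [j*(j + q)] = 2*j + q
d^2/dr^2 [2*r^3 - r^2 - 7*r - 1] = 12*r - 2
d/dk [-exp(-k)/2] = exp(-k)/2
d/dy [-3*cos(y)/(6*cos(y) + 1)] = 3*sin(y)/(6*cos(y) + 1)^2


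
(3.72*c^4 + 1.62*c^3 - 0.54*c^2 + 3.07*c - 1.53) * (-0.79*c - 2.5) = -2.9388*c^5 - 10.5798*c^4 - 3.6234*c^3 - 1.0753*c^2 - 6.4663*c + 3.825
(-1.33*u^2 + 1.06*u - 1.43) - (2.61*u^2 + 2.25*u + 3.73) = -3.94*u^2 - 1.19*u - 5.16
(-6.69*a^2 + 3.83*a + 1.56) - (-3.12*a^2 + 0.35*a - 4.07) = -3.57*a^2 + 3.48*a + 5.63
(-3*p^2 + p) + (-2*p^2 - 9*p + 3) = -5*p^2 - 8*p + 3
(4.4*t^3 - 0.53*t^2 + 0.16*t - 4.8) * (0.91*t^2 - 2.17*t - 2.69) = 4.004*t^5 - 10.0303*t^4 - 10.5403*t^3 - 3.2895*t^2 + 9.9856*t + 12.912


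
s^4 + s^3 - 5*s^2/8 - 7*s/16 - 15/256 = (s - 3/4)*(s + 1/4)^2*(s + 5/4)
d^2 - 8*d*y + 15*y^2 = (d - 5*y)*(d - 3*y)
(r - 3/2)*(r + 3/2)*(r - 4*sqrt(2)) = r^3 - 4*sqrt(2)*r^2 - 9*r/4 + 9*sqrt(2)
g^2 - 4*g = g*(g - 4)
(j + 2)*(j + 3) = j^2 + 5*j + 6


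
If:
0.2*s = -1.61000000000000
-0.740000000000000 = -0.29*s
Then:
No Solution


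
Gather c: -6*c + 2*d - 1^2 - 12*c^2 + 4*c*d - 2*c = -12*c^2 + c*(4*d - 8) + 2*d - 1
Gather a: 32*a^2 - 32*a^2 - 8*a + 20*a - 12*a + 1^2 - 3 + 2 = 0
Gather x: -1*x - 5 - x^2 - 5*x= -x^2 - 6*x - 5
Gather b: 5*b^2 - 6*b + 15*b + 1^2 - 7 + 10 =5*b^2 + 9*b + 4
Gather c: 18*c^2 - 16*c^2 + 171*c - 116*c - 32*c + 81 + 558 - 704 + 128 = 2*c^2 + 23*c + 63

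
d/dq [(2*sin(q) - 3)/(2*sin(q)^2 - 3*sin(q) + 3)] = (-4*sin(q)^2 + 12*sin(q) - 3)*cos(q)/(-3*sin(q) - cos(2*q) + 4)^2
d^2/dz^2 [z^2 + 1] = 2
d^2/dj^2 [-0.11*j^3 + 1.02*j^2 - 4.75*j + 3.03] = 2.04 - 0.66*j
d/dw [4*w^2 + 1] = 8*w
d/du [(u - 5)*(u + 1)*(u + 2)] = 3*u^2 - 4*u - 13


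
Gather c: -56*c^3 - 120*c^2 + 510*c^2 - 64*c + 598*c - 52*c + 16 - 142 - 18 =-56*c^3 + 390*c^2 + 482*c - 144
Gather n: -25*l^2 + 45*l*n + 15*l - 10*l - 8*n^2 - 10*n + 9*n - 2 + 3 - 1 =-25*l^2 + 5*l - 8*n^2 + n*(45*l - 1)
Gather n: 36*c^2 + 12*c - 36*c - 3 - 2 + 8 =36*c^2 - 24*c + 3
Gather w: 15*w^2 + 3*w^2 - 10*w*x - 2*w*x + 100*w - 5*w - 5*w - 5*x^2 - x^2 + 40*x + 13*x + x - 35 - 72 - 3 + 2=18*w^2 + w*(90 - 12*x) - 6*x^2 + 54*x - 108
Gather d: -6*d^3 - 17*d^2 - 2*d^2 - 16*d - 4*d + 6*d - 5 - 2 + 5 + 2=-6*d^3 - 19*d^2 - 14*d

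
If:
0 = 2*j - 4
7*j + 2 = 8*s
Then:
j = 2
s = 2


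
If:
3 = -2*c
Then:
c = -3/2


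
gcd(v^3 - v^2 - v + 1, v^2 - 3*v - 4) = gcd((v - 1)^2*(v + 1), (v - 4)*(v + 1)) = v + 1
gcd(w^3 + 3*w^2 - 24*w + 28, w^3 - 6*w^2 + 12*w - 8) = w^2 - 4*w + 4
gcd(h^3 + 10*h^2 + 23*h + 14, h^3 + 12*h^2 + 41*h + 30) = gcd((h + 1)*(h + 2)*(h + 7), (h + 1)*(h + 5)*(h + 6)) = h + 1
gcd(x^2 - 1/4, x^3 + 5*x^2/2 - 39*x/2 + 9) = x - 1/2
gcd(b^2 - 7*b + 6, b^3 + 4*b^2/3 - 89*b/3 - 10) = 1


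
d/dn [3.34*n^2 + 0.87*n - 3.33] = 6.68*n + 0.87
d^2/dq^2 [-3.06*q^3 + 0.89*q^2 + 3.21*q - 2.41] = 1.78 - 18.36*q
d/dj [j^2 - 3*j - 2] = 2*j - 3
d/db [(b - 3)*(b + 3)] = 2*b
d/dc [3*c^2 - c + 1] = 6*c - 1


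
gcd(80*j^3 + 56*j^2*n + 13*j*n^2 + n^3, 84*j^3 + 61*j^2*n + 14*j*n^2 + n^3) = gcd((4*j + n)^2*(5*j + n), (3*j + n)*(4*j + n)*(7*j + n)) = 4*j + n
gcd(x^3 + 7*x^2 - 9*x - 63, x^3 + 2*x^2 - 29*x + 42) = x^2 + 4*x - 21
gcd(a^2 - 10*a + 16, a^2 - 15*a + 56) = a - 8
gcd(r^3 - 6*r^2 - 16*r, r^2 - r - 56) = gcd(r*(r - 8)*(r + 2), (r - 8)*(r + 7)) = r - 8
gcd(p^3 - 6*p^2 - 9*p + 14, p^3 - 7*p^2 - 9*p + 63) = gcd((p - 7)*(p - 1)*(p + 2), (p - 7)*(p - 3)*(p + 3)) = p - 7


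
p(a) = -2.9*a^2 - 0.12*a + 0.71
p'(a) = -5.8*a - 0.12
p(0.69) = -0.75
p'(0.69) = -4.12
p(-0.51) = 0.02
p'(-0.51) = 2.84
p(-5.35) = -81.65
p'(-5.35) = 30.91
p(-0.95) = -1.79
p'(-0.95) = 5.39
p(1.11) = -3.00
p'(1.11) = -6.56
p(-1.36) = -4.49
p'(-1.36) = 7.77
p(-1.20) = -3.32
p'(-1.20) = 6.84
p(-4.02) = -45.67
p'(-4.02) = 23.20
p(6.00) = -104.41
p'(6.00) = -34.92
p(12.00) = -418.33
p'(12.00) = -69.72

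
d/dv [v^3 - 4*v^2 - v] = 3*v^2 - 8*v - 1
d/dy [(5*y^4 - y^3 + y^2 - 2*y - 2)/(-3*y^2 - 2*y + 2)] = (-30*y^5 - 27*y^4 + 44*y^3 - 14*y^2 - 8*y - 8)/(9*y^4 + 12*y^3 - 8*y^2 - 8*y + 4)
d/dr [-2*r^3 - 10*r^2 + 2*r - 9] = -6*r^2 - 20*r + 2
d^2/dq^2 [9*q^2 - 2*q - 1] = 18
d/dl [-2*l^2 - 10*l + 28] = -4*l - 10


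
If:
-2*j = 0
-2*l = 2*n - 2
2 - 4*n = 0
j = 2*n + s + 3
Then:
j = 0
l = 1/2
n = 1/2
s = -4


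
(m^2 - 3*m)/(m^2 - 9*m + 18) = m/(m - 6)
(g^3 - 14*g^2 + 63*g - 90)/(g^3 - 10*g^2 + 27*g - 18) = (g - 5)/(g - 1)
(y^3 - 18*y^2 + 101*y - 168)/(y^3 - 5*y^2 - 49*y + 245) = (y^2 - 11*y + 24)/(y^2 + 2*y - 35)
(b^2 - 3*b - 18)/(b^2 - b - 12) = (b - 6)/(b - 4)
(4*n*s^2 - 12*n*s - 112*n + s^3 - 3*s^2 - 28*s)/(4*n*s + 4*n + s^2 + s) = (s^2 - 3*s - 28)/(s + 1)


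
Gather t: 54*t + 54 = 54*t + 54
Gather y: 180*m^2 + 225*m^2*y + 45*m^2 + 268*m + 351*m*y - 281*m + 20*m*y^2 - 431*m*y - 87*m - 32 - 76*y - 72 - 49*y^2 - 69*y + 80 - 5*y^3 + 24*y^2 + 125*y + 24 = 225*m^2 - 100*m - 5*y^3 + y^2*(20*m - 25) + y*(225*m^2 - 80*m - 20)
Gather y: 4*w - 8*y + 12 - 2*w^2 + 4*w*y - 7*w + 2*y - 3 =-2*w^2 - 3*w + y*(4*w - 6) + 9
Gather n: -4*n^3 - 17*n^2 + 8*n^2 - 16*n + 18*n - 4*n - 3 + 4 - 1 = -4*n^3 - 9*n^2 - 2*n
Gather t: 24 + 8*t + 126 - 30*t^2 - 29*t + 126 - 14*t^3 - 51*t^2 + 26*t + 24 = -14*t^3 - 81*t^2 + 5*t + 300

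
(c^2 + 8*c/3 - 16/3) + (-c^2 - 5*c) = -7*c/3 - 16/3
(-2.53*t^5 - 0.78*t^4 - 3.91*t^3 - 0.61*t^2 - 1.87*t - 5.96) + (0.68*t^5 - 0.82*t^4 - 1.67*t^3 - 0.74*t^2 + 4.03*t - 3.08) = -1.85*t^5 - 1.6*t^4 - 5.58*t^3 - 1.35*t^2 + 2.16*t - 9.04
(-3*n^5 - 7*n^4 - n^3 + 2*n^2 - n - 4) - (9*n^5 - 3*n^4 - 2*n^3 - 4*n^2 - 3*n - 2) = -12*n^5 - 4*n^4 + n^3 + 6*n^2 + 2*n - 2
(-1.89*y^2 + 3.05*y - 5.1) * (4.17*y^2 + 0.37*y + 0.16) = -7.8813*y^4 + 12.0192*y^3 - 20.4409*y^2 - 1.399*y - 0.816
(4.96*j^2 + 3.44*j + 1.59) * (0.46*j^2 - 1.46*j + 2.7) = 2.2816*j^4 - 5.6592*j^3 + 9.101*j^2 + 6.9666*j + 4.293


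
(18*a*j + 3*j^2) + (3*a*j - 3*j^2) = 21*a*j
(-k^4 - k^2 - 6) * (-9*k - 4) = 9*k^5 + 4*k^4 + 9*k^3 + 4*k^2 + 54*k + 24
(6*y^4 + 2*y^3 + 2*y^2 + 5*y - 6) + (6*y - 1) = 6*y^4 + 2*y^3 + 2*y^2 + 11*y - 7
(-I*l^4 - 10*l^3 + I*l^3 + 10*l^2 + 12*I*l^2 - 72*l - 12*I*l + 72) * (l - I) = -I*l^5 - 11*l^4 + I*l^4 + 11*l^3 + 22*I*l^3 - 60*l^2 - 22*I*l^2 + 60*l + 72*I*l - 72*I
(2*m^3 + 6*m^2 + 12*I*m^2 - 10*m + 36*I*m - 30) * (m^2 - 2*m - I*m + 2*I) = 2*m^5 + 2*m^4 + 10*I*m^4 - 10*m^3 + 10*I*m^3 + 2*m^2 - 50*I*m^2 - 12*m + 10*I*m - 60*I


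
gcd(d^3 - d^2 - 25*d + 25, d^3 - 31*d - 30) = d + 5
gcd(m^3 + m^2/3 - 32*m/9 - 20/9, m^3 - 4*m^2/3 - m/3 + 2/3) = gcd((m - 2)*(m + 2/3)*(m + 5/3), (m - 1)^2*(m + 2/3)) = m + 2/3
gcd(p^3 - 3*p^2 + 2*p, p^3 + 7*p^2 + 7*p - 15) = p - 1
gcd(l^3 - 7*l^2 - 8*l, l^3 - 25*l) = l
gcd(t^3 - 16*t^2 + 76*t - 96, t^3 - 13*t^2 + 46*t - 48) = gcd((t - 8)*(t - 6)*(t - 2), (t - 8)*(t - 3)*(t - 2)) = t^2 - 10*t + 16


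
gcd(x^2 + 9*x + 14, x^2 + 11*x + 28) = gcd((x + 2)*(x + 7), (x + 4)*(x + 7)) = x + 7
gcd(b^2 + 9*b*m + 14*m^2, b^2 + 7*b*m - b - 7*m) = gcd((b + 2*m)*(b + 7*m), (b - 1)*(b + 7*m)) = b + 7*m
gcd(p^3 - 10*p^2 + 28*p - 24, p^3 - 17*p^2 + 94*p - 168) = p - 6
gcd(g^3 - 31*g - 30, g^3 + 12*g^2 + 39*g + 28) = g + 1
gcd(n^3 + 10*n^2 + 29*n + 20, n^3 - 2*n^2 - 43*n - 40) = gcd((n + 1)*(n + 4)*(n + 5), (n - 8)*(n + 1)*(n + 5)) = n^2 + 6*n + 5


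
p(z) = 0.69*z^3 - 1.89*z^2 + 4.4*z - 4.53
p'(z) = 2.07*z^2 - 3.78*z + 4.4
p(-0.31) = -6.10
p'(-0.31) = 5.77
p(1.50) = 0.15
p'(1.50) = 3.39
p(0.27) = -3.47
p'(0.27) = 3.53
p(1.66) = 0.72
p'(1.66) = 3.83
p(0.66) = -2.25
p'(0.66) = 2.81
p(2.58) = 6.09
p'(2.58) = 8.43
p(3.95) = 25.89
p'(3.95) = 21.77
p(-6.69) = -325.15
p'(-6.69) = 122.33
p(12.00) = 968.43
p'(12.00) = 257.12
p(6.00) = 102.87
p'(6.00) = 56.24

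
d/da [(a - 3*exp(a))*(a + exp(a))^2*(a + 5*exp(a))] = 4*a^3*exp(a) + 4*a^3 - 20*a^2*exp(2*a) + 12*a^2*exp(a) - 84*a*exp(3*a) - 20*a*exp(2*a) - 60*exp(4*a) - 28*exp(3*a)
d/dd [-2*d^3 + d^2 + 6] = 2*d*(1 - 3*d)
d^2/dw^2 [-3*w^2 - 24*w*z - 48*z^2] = -6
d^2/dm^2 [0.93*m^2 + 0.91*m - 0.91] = 1.86000000000000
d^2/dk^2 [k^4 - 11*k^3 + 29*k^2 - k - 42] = 12*k^2 - 66*k + 58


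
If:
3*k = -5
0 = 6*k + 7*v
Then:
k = -5/3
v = 10/7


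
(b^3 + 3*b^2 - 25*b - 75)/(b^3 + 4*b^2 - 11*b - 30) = (b^2 - 2*b - 15)/(b^2 - b - 6)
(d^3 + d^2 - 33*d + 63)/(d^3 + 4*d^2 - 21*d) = (d - 3)/d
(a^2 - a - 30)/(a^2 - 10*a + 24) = (a + 5)/(a - 4)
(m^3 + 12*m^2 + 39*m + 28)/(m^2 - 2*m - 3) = (m^2 + 11*m + 28)/(m - 3)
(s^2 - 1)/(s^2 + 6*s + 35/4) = 4*(s^2 - 1)/(4*s^2 + 24*s + 35)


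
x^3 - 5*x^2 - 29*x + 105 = (x - 7)*(x - 3)*(x + 5)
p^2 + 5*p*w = p*(p + 5*w)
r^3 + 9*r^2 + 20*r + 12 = (r + 1)*(r + 2)*(r + 6)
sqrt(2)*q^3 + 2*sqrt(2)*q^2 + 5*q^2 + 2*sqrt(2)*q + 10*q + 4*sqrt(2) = (q + 2)*(q + 2*sqrt(2))*(sqrt(2)*q + 1)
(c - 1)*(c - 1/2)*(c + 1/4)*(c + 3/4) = c^4 - c^3/2 - 13*c^2/16 + 7*c/32 + 3/32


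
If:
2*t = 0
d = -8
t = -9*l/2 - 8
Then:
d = -8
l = -16/9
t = 0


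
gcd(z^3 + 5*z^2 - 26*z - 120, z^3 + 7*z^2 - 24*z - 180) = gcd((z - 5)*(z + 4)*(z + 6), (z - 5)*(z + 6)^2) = z^2 + z - 30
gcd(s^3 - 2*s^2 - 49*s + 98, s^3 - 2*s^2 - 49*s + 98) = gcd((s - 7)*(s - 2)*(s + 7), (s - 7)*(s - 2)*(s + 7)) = s^3 - 2*s^2 - 49*s + 98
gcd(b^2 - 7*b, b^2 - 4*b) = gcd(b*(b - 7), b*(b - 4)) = b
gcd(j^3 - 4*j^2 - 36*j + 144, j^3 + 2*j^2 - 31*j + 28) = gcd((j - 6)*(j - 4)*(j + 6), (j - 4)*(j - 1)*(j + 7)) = j - 4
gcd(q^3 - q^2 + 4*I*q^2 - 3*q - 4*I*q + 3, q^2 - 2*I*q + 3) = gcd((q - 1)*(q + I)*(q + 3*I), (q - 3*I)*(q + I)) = q + I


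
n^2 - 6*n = n*(n - 6)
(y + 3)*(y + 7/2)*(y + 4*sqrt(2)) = y^3 + 4*sqrt(2)*y^2 + 13*y^2/2 + 21*y/2 + 26*sqrt(2)*y + 42*sqrt(2)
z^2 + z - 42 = (z - 6)*(z + 7)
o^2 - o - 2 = (o - 2)*(o + 1)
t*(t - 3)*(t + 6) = t^3 + 3*t^2 - 18*t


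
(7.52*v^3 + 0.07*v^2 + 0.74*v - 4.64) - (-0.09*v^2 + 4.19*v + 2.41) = 7.52*v^3 + 0.16*v^2 - 3.45*v - 7.05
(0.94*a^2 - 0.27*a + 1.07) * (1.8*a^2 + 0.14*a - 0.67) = 1.692*a^4 - 0.3544*a^3 + 1.2584*a^2 + 0.3307*a - 0.7169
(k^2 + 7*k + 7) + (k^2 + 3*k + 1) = 2*k^2 + 10*k + 8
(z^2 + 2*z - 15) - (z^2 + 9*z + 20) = -7*z - 35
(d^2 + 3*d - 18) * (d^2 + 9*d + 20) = d^4 + 12*d^3 + 29*d^2 - 102*d - 360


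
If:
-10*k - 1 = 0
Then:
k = -1/10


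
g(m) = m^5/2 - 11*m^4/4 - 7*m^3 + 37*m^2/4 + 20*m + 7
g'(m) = 5*m^4/2 - 11*m^3 - 21*m^2 + 37*m/2 + 20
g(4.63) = -596.78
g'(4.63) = -287.45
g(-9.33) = -49876.48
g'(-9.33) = 25896.97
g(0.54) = 19.18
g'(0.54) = 22.35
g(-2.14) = -4.95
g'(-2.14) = 44.47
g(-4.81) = -1855.56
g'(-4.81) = 2007.49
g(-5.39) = -3331.65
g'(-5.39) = 3142.75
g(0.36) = 15.03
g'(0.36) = 23.47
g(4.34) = -509.97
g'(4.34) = -307.52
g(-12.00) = -168245.00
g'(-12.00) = 67622.00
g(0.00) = 7.00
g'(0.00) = 20.00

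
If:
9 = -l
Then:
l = -9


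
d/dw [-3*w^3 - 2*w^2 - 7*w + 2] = -9*w^2 - 4*w - 7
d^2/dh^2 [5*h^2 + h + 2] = 10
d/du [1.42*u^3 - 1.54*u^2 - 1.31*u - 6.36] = 4.26*u^2 - 3.08*u - 1.31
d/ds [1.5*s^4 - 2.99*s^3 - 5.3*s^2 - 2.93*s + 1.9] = 6.0*s^3 - 8.97*s^2 - 10.6*s - 2.93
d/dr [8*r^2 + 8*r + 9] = 16*r + 8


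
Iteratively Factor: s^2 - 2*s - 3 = (s - 3)*(s + 1)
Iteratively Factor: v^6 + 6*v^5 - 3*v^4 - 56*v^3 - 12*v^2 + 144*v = (v - 2)*(v^5 + 8*v^4 + 13*v^3 - 30*v^2 - 72*v) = (v - 2)*(v + 3)*(v^4 + 5*v^3 - 2*v^2 - 24*v) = (v - 2)^2*(v + 3)*(v^3 + 7*v^2 + 12*v) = (v - 2)^2*(v + 3)^2*(v^2 + 4*v) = v*(v - 2)^2*(v + 3)^2*(v + 4)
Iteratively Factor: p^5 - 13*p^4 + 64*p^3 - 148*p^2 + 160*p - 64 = (p - 4)*(p^4 - 9*p^3 + 28*p^2 - 36*p + 16) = (p - 4)*(p - 2)*(p^3 - 7*p^2 + 14*p - 8) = (p - 4)^2*(p - 2)*(p^2 - 3*p + 2) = (p - 4)^2*(p - 2)*(p - 1)*(p - 2)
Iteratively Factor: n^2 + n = (n + 1)*(n)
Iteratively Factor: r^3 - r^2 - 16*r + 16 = (r + 4)*(r^2 - 5*r + 4) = (r - 1)*(r + 4)*(r - 4)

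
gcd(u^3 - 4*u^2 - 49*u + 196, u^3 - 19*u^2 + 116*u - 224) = u^2 - 11*u + 28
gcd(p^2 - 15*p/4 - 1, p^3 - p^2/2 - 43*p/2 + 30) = p - 4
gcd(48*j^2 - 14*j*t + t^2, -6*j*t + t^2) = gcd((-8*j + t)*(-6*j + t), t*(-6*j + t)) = -6*j + t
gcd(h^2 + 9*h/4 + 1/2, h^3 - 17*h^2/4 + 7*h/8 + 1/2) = h + 1/4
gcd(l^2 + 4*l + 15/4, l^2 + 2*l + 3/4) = l + 3/2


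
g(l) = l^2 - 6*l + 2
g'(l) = 2*l - 6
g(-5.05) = 57.80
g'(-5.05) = -16.10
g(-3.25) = 32.06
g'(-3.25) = -12.50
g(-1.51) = 13.34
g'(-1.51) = -9.02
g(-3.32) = 32.94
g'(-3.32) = -12.64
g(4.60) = -4.44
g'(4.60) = 3.20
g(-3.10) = 30.21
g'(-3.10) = -12.20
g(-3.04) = 29.48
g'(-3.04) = -12.08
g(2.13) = -6.24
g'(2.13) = -1.74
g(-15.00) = 317.00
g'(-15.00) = -36.00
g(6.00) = 2.00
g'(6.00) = 6.00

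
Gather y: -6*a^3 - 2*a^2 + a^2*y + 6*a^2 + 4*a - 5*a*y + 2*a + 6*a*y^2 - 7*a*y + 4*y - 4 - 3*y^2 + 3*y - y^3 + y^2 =-6*a^3 + 4*a^2 + 6*a - y^3 + y^2*(6*a - 2) + y*(a^2 - 12*a + 7) - 4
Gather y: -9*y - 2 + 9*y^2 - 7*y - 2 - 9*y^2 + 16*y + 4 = 0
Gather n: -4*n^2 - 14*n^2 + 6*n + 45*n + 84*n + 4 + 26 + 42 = -18*n^2 + 135*n + 72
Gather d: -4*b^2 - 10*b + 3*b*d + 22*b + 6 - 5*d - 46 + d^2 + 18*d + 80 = -4*b^2 + 12*b + d^2 + d*(3*b + 13) + 40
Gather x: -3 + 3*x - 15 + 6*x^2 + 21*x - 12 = 6*x^2 + 24*x - 30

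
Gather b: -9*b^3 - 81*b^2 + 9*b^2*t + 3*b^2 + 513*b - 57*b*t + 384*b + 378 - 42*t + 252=-9*b^3 + b^2*(9*t - 78) + b*(897 - 57*t) - 42*t + 630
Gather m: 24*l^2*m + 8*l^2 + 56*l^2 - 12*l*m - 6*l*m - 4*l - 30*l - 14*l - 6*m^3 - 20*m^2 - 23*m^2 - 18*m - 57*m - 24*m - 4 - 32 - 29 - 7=64*l^2 - 48*l - 6*m^3 - 43*m^2 + m*(24*l^2 - 18*l - 99) - 72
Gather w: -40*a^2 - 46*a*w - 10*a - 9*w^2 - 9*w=-40*a^2 - 10*a - 9*w^2 + w*(-46*a - 9)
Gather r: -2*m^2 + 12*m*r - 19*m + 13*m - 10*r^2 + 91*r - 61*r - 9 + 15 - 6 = -2*m^2 - 6*m - 10*r^2 + r*(12*m + 30)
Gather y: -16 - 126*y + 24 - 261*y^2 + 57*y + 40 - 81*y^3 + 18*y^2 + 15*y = -81*y^3 - 243*y^2 - 54*y + 48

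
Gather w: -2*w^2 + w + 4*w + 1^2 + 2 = -2*w^2 + 5*w + 3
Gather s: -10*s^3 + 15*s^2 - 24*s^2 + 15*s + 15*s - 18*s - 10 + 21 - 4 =-10*s^3 - 9*s^2 + 12*s + 7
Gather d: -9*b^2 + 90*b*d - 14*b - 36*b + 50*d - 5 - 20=-9*b^2 - 50*b + d*(90*b + 50) - 25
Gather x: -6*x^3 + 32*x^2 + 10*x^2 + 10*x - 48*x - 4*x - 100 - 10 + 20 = -6*x^3 + 42*x^2 - 42*x - 90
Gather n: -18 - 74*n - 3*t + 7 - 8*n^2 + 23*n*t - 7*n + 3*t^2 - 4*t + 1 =-8*n^2 + n*(23*t - 81) + 3*t^2 - 7*t - 10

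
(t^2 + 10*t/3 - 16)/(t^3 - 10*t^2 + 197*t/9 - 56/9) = 3*(t + 6)/(3*t^2 - 22*t + 7)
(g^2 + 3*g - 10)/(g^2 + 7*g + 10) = (g - 2)/(g + 2)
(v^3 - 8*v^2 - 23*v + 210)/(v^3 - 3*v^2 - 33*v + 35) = (v - 6)/(v - 1)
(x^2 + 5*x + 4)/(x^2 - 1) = (x + 4)/(x - 1)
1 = 1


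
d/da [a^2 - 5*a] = 2*a - 5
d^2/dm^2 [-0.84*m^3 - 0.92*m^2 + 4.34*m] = -5.04*m - 1.84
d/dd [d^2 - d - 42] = 2*d - 1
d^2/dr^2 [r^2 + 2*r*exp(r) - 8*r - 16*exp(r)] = 2*r*exp(r) - 12*exp(r) + 2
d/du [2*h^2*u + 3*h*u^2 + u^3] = 2*h^2 + 6*h*u + 3*u^2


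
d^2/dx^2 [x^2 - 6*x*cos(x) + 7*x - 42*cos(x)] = 6*x*cos(x) + 12*sin(x) + 42*cos(x) + 2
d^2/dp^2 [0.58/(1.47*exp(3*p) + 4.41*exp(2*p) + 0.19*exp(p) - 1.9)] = (0.58*(4.41*exp(2*p) + 8.82*exp(p) + 0.19)*(8.82*exp(2*p) + 17.64*exp(p) + 0.38)*exp(p) - (7.6734*exp(2*p) + 10.2312*exp(p) + 0.1102)*(1.47*exp(3*p) + 4.41*exp(2*p) + 0.19*exp(p) - 1.9))*exp(p)/(1.47*exp(3*p) + 4.41*exp(2*p) + 0.19*exp(p) - 1.9)^3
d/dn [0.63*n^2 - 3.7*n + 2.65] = 1.26*n - 3.7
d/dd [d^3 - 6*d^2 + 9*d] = 3*d^2 - 12*d + 9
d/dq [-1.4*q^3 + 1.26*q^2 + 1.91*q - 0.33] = -4.2*q^2 + 2.52*q + 1.91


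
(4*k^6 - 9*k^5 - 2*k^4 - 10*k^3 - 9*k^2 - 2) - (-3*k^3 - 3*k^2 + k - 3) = 4*k^6 - 9*k^5 - 2*k^4 - 7*k^3 - 6*k^2 - k + 1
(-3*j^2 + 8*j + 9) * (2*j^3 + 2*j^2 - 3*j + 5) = -6*j^5 + 10*j^4 + 43*j^3 - 21*j^2 + 13*j + 45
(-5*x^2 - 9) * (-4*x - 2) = 20*x^3 + 10*x^2 + 36*x + 18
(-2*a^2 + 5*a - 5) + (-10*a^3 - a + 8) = -10*a^3 - 2*a^2 + 4*a + 3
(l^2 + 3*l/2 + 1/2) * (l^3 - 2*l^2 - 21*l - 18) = l^5 - l^4/2 - 47*l^3/2 - 101*l^2/2 - 75*l/2 - 9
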